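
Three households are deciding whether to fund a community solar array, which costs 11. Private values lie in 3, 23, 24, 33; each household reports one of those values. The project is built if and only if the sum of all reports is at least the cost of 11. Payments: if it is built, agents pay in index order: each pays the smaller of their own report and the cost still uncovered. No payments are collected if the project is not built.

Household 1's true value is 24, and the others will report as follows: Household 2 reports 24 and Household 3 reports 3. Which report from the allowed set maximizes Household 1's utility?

Report 3: project built, pays 3, utility 24 - 3 = 21.
Report 23: project built, pays 11, utility 24 - 11 = 13.
Report 24: project built, pays 11, utility 24 - 11 = 13.
Report 33: project built, pays 11, utility 24 - 11 = 13.
The best choice is 3 with utility 21.

3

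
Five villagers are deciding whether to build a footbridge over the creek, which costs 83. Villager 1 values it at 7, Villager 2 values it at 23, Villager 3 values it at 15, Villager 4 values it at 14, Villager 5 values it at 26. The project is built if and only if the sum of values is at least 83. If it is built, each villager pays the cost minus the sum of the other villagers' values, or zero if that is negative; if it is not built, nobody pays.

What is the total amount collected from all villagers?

Total value 85 ≥ cost 83, so it is built.
Villager 1: others sum to 78; max(0, 83 - 78) = 5.
Villager 2: others sum to 62; max(0, 83 - 62) = 21.
Villager 3: others sum to 70; max(0, 83 - 70) = 13.
Villager 4: others sum to 71; max(0, 83 - 71) = 12.
Villager 5: others sum to 59; max(0, 83 - 59) = 24.
Total collected = 5 + 21 + 13 + 12 + 24 = 75.

75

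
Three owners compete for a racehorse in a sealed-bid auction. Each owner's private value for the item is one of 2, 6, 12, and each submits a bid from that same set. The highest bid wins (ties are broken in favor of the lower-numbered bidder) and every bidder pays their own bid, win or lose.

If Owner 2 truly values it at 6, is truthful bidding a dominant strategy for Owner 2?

No

Consider the case where Owner 1 bids 2 and Owner 3 bids 12.
Truthful bid 6: loses but pays 6, utility -6.
Bid 2 instead: loses but pays 2, utility -2.
Since -2 > -6, bidding 2 is strictly better here, so truthful bidding is not dominant.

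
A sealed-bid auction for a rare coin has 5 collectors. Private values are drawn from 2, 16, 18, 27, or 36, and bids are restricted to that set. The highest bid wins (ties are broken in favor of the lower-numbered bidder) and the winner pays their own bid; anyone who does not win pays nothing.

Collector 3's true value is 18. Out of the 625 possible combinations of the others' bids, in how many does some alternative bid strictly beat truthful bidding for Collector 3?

4

Others bid (2, 2, 2, 2): truth gives 0; bid 16 gives 2 > 0. Violating.
Others bid (2, 2, 2, 16): truth gives 0; bid 16 gives 2 > 0. Violating.
Others bid (2, 2, 16, 2): truth gives 0; bid 16 gives 2 > 0. Violating.
Others bid (2, 2, 16, 16): truth gives 0; bid 16 gives 2 > 0. Violating.
Others bid (2, 2, 2, 18): truth gives 0; no alternative beats it.
Others bid (2, 2, 2, 27): truth gives 0; no alternative beats it.
(Checking all 625 profiles: 4 have a profitable deviation, 621 do not.)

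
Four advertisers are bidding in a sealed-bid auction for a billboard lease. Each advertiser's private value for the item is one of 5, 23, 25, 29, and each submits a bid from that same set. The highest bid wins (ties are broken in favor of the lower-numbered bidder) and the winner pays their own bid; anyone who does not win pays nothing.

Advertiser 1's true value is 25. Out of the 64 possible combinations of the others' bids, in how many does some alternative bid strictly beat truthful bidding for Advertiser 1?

Others bid (5, 5, 5): truth gives 0; bid 5 gives 20 > 0. Violating.
Others bid (5, 5, 23): truth gives 0; bid 23 gives 2 > 0. Violating.
Others bid (5, 23, 5): truth gives 0; bid 23 gives 2 > 0. Violating.
Others bid (5, 23, 23): truth gives 0; bid 23 gives 2 > 0. Violating.
Others bid (5, 5, 25): truth gives 0; no alternative beats it.
Others bid (5, 5, 29): truth gives 0; no alternative beats it.
(Checking all 64 profiles: 8 have a profitable deviation, 56 do not.)

8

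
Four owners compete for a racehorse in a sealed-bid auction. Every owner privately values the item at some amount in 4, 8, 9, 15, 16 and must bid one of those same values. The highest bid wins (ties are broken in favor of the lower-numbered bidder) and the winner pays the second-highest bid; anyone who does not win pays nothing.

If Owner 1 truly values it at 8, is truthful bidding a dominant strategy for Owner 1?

Check each profile of the others' bids and compare truth against every alternative bid.
Others bid (4, 4, 4): truth gives 4, best alternative gives 4.
Others bid (4, 4, 8): truth gives 0, best alternative gives 0.
Others bid (4, 4, 9): truth gives 0, best alternative gives 0.
Others bid (4, 4, 15): truth gives 0, best alternative gives 0.
Others bid (4, 4, 16): truth gives 0, best alternative gives 0.
Others bid (4, 8, 4): truth gives 0, best alternative gives 0.
(Remaining 119 profiles checked similarly; truth is weakly best in each.)
In every case the truthful bid is at least as good as any alternative, so it is a dominant strategy.

Yes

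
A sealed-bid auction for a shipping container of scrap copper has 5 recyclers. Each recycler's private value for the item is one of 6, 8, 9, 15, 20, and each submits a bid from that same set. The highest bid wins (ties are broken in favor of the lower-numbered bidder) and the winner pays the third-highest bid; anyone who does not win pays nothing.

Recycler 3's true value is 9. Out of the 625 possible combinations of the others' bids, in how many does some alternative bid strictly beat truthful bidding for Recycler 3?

64

Others bid (6, 6, 6, 15): truth gives 0; bid 15 gives 3 > 0. Violating.
Others bid (6, 6, 6, 20): truth gives 0; bid 20 gives 3 > 0. Violating.
Others bid (6, 6, 8, 15): truth gives 0; bid 15 gives 1 > 0. Violating.
Others bid (6, 6, 8, 20): truth gives 0; bid 20 gives 1 > 0. Violating.
Others bid (6, 6, 6, 6): truth gives 3; no alternative beats it.
Others bid (6, 6, 6, 8): truth gives 3; no alternative beats it.
(Checking all 625 profiles: 64 have a profitable deviation, 561 do not.)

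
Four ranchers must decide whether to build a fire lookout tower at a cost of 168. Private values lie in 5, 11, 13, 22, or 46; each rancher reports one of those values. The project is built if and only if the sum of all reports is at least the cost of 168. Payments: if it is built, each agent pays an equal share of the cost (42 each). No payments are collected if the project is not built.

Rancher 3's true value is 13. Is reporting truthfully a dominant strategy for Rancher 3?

Yes

Check each profile of the others' reports and compare truth against every alternative report.
Others report (5, 5, 5): truth gives 0, best alternative gives 0.
Others report (5, 5, 11): truth gives 0, best alternative gives 0.
Others report (5, 5, 13): truth gives 0, best alternative gives 0.
Others report (5, 5, 22): truth gives 0, best alternative gives 0.
Others report (5, 5, 46): truth gives 0, best alternative gives 0.
Others report (5, 11, 5): truth gives 0, best alternative gives 0.
(Remaining 119 profiles checked similarly; truth is weakly best in each.)
In every case the truthful report is at least as good as any alternative, so it is a dominant strategy.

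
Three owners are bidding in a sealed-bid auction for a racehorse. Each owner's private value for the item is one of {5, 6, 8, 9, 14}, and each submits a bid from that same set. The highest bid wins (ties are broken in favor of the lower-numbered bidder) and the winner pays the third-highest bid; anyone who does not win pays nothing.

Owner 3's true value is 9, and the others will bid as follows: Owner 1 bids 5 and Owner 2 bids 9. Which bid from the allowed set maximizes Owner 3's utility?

Bid 5: loses, pays 0, utility 0.
Bid 6: loses, pays 0, utility 0.
Bid 8: loses, pays 0, utility 0.
Bid 9: loses, pays 0, utility 0.
Bid 14: wins, pays 5, utility 9 - 5 = 4.
The best choice is 14 with utility 4.

14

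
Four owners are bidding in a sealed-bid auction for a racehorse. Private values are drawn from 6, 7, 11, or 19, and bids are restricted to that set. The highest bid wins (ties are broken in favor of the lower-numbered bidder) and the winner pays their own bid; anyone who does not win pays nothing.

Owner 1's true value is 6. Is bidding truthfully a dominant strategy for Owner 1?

Check each profile of the others' bids and compare truth against every alternative bid.
Others bid (6, 6, 6): truth gives 0, best alternative gives -1.
Others bid (6, 6, 7): truth gives 0, best alternative gives -1.
Others bid (6, 7, 6): truth gives 0, best alternative gives -1.
Others bid (6, 7, 7): truth gives 0, best alternative gives -1.
Others bid (7, 6, 6): truth gives 0, best alternative gives -1.
Others bid (7, 6, 7): truth gives 0, best alternative gives -1.
(Remaining 58 profiles checked similarly; truth is weakly best in each.)
In every case the truthful bid is at least as good as any alternative, so it is a dominant strategy.

Yes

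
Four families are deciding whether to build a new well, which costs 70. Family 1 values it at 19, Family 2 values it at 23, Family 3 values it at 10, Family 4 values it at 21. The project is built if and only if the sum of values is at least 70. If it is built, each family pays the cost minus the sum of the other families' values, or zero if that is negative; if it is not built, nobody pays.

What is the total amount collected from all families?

61

Total value 73 ≥ cost 70, so it is built.
Family 1: others sum to 54; max(0, 70 - 54) = 16.
Family 2: others sum to 50; max(0, 70 - 50) = 20.
Family 3: others sum to 63; max(0, 70 - 63) = 7.
Family 4: others sum to 52; max(0, 70 - 52) = 18.
Total collected = 16 + 20 + 7 + 18 = 61.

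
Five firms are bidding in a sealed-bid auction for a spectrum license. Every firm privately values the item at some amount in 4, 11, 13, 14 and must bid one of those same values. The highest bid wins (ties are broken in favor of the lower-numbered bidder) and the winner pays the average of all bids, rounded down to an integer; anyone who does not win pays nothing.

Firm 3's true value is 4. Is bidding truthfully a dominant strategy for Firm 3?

Yes

Check each profile of the others' bids and compare truth against every alternative bid.
Others bid (4, 4, 11, 11): truth gives 0, best alternative gives -4.
Others bid (4, 4, 4, 11): truth gives 0, best alternative gives -2.
Others bid (4, 4, 11, 4): truth gives 0, best alternative gives -2.
Others bid (4, 4, 4, 4): truth gives 0, best alternative gives -1.
Others bid (4, 4, 4, 13): truth gives 0, best alternative gives 0.
Others bid (4, 4, 4, 14): truth gives 0, best alternative gives 0.
(Remaining 250 profiles checked similarly; truth is weakly best in each.)
In every case the truthful bid is at least as good as any alternative, so it is a dominant strategy.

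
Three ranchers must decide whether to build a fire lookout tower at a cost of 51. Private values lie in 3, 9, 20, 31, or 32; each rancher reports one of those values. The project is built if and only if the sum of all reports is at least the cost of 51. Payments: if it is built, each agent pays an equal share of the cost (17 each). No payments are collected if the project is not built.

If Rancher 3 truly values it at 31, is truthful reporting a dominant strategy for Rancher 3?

Check each profile of the others' reports and compare truth against every alternative report.
Others report (3, 20): truth gives 14, best alternative gives 14.
Others report (3, 31): truth gives 14, best alternative gives 14.
Others report (3, 32): truth gives 14, best alternative gives 14.
Others report (9, 20): truth gives 14, best alternative gives 14.
Others report (9, 31): truth gives 14, best alternative gives 14.
Others report (9, 32): truth gives 14, best alternative gives 14.
(Remaining 19 profiles checked similarly; truth is weakly best in each.)
In every case the truthful report is at least as good as any alternative, so it is a dominant strategy.

Yes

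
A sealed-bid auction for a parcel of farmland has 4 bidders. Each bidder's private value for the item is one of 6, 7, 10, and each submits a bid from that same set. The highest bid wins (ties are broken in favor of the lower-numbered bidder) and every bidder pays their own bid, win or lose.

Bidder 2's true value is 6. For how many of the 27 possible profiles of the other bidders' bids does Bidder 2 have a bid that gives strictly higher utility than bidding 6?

18

Others bid (6, 6, 6): truth gives -6; bid 7 gives -1 > -6. Violating.
Others bid (6, 6, 7): truth gives -6; bid 7 gives -1 > -6. Violating.
Others bid (6, 6, 10): truth gives -6; bid 10 gives -4 > -6. Violating.
Others bid (6, 7, 6): truth gives -6; bid 7 gives -1 > -6. Violating.
Others bid (10, 6, 6): truth gives -6; no alternative beats it.
Others bid (10, 6, 7): truth gives -6; no alternative beats it.
(Checking all 27 profiles: 18 have a profitable deviation, 9 do not.)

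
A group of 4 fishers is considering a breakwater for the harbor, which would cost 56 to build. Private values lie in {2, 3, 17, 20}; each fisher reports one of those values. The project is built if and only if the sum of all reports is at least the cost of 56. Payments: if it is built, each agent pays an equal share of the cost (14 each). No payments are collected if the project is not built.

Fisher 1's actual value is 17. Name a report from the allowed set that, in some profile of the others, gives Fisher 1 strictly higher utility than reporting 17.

Suppose Fisher 2 reports 2, Fisher 3 reports 17 and Fisher 4 reports 17.
Report 17: project not built, utility 0.
Report 20: project built, pays 14, utility 17 - 14 = 3.
So reporting 20 beats truth here (3 > 0).

20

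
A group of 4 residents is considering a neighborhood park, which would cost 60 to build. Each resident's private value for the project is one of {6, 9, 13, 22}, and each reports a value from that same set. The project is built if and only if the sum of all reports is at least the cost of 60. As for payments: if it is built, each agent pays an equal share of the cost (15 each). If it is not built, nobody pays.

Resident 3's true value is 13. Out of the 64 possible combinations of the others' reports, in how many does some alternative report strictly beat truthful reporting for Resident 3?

9

Others report (6, 22, 22): truth gives -2; report 6 gives 0 > -2. Violating.
Others report (9, 22, 22): truth gives -2; report 6 gives 0 > -2. Violating.
Others report (13, 13, 22): truth gives -2; report 6 gives 0 > -2. Violating.
Others report (13, 22, 13): truth gives -2; report 6 gives 0 > -2. Violating.
Others report (6, 6, 6): truth gives 0; no alternative beats it.
Others report (6, 6, 9): truth gives 0; no alternative beats it.
(Checking all 64 profiles: 9 have a profitable deviation, 55 do not.)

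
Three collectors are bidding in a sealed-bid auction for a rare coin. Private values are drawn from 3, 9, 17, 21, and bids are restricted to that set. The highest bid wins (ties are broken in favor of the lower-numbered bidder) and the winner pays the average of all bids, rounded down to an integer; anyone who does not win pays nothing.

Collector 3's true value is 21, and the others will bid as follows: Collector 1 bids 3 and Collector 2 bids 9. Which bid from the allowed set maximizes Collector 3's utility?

Bid 3: loses, pays 0, utility 0.
Bid 9: loses, pays 0, utility 0.
Bid 17: wins, pays 9, utility 21 - 9 = 12.
Bid 21: wins, pays 11, utility 21 - 11 = 10.
The best choice is 17 with utility 12.

17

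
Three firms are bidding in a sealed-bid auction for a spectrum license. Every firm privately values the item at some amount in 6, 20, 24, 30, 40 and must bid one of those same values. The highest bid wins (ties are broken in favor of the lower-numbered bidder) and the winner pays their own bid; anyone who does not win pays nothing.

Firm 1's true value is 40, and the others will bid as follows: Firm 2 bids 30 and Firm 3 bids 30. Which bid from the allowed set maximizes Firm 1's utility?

Bid 6: loses, pays 0, utility 0.
Bid 20: loses, pays 0, utility 0.
Bid 24: loses, pays 0, utility 0.
Bid 30: wins, pays 30, utility 40 - 30 = 10.
Bid 40: wins, pays 40, utility 40 - 40 = 0.
The best choice is 30 with utility 10.

30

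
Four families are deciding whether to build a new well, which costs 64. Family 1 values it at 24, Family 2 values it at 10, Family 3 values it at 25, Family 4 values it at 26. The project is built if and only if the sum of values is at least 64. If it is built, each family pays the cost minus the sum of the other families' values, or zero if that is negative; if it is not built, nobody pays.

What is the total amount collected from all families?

Total value 85 ≥ cost 64, so it is built.
Family 1: others sum to 61; max(0, 64 - 61) = 3.
Family 2: others sum to 75; max(0, 64 - 75) = 0.
Family 3: others sum to 60; max(0, 64 - 60) = 4.
Family 4: others sum to 59; max(0, 64 - 59) = 5.
Total collected = 3 + 0 + 4 + 5 = 12.

12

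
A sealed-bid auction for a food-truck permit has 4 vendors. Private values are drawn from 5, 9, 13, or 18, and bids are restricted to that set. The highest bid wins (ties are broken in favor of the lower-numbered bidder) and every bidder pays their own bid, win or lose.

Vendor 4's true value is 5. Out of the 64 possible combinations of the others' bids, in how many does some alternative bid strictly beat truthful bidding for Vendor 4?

1

Others bid (5, 5, 5): truth gives -5; bid 9 gives -4 > -5. Violating.
Others bid (5, 5, 9): truth gives -5; no alternative beats it.
Others bid (5, 5, 13): truth gives -5; no alternative beats it.
(Checking all 64 profiles: 1 has a profitable deviation, 63 do not.)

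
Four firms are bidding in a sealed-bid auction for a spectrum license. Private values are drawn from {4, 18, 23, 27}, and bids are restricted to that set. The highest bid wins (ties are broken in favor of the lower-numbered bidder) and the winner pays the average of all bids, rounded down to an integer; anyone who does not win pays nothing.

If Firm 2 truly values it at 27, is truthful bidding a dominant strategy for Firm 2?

No

Consider the case where Firm 1 bids 4, Firm 3 bids 4 and Firm 4 bids 4.
Truthful bid 27: wins, pays 9, utility 27 - 9 = 18.
Bid 18 instead: wins, pays 7, utility 27 - 7 = 20.
Since 20 > 18, bidding 18 is strictly better here, so truthful bidding is not dominant.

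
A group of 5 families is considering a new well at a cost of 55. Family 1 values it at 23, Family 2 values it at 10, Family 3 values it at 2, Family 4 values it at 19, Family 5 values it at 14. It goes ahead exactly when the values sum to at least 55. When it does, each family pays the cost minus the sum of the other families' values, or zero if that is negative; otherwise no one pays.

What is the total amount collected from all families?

Total value 68 ≥ cost 55, so it is built.
Family 1: others sum to 45; max(0, 55 - 45) = 10.
Family 2: others sum to 58; max(0, 55 - 58) = 0.
Family 3: others sum to 66; max(0, 55 - 66) = 0.
Family 4: others sum to 49; max(0, 55 - 49) = 6.
Family 5: others sum to 54; max(0, 55 - 54) = 1.
Total collected = 10 + 0 + 0 + 6 + 1 = 17.

17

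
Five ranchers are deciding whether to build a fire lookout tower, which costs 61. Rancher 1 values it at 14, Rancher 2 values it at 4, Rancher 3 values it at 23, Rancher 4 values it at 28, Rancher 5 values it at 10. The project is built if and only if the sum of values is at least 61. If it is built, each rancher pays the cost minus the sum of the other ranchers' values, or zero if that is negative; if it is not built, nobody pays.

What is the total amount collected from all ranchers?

15

Total value 79 ≥ cost 61, so it is built.
Rancher 1: others sum to 65; max(0, 61 - 65) = 0.
Rancher 2: others sum to 75; max(0, 61 - 75) = 0.
Rancher 3: others sum to 56; max(0, 61 - 56) = 5.
Rancher 4: others sum to 51; max(0, 61 - 51) = 10.
Rancher 5: others sum to 69; max(0, 61 - 69) = 0.
Total collected = 0 + 0 + 5 + 10 + 0 = 15.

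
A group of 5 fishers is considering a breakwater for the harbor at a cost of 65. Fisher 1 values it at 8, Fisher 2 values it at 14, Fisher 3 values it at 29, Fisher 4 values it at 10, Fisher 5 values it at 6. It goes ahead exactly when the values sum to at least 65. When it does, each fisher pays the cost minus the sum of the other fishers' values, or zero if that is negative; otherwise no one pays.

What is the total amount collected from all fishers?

Total value 67 ≥ cost 65, so it is built.
Fisher 1: others sum to 59; max(0, 65 - 59) = 6.
Fisher 2: others sum to 53; max(0, 65 - 53) = 12.
Fisher 3: others sum to 38; max(0, 65 - 38) = 27.
Fisher 4: others sum to 57; max(0, 65 - 57) = 8.
Fisher 5: others sum to 61; max(0, 65 - 61) = 4.
Total collected = 6 + 12 + 27 + 8 + 4 = 57.

57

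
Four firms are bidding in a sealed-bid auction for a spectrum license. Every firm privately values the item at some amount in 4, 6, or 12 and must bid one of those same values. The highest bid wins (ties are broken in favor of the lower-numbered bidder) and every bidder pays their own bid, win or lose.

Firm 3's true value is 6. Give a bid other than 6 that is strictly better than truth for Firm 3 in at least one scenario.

Suppose Firm 1 bids 4, Firm 2 bids 4 and Firm 4 bids 12.
Bid 6: loses but pays 6, utility -6.
Bid 4: loses but pays 4, utility -4.
So bidding 4 beats truth here (-4 > -6).

4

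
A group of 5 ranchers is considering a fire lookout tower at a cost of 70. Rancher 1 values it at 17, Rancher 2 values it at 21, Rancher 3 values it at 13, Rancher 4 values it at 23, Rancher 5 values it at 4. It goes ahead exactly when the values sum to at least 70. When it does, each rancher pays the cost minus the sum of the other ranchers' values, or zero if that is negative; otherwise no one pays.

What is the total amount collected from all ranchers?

Total value 78 ≥ cost 70, so it is built.
Rancher 1: others sum to 61; max(0, 70 - 61) = 9.
Rancher 2: others sum to 57; max(0, 70 - 57) = 13.
Rancher 3: others sum to 65; max(0, 70 - 65) = 5.
Rancher 4: others sum to 55; max(0, 70 - 55) = 15.
Rancher 5: others sum to 74; max(0, 70 - 74) = 0.
Total collected = 9 + 13 + 5 + 15 + 0 = 42.

42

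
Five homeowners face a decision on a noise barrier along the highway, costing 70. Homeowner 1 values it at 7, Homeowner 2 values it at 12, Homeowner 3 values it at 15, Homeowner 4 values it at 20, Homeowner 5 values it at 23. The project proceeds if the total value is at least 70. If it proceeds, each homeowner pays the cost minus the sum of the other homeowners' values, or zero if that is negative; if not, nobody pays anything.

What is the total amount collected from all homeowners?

Total value 77 ≥ cost 70, so it is built.
Homeowner 1: others sum to 70; max(0, 70 - 70) = 0.
Homeowner 2: others sum to 65; max(0, 70 - 65) = 5.
Homeowner 3: others sum to 62; max(0, 70 - 62) = 8.
Homeowner 4: others sum to 57; max(0, 70 - 57) = 13.
Homeowner 5: others sum to 54; max(0, 70 - 54) = 16.
Total collected = 0 + 5 + 8 + 13 + 16 = 42.

42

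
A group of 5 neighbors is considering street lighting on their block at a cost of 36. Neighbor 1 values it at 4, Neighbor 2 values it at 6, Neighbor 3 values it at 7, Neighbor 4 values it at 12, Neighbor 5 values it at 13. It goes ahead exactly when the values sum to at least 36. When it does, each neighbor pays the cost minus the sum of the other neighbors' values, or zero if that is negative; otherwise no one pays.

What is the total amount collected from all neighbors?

14

Total value 42 ≥ cost 36, so it is built.
Neighbor 1: others sum to 38; max(0, 36 - 38) = 0.
Neighbor 2: others sum to 36; max(0, 36 - 36) = 0.
Neighbor 3: others sum to 35; max(0, 36 - 35) = 1.
Neighbor 4: others sum to 30; max(0, 36 - 30) = 6.
Neighbor 5: others sum to 29; max(0, 36 - 29) = 7.
Total collected = 0 + 0 + 1 + 6 + 7 = 14.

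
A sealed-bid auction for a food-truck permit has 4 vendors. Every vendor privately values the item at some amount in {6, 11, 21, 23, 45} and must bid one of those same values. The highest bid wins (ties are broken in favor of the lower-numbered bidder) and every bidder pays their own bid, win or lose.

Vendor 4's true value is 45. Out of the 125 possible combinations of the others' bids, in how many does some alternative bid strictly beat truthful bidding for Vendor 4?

88

Others bid (6, 6, 6): truth gives 0; bid 11 gives 34 > 0. Violating.
Others bid (6, 6, 11): truth gives 0; bid 21 gives 24 > 0. Violating.
Others bid (6, 6, 21): truth gives 0; bid 23 gives 22 > 0. Violating.
Others bid (6, 6, 45): truth gives -45; bid 6 gives -6 > -45. Violating.
Others bid (6, 6, 23): truth gives 0; no alternative beats it.
Others bid (6, 11, 23): truth gives 0; no alternative beats it.
(Checking all 125 profiles: 88 have a profitable deviation, 37 do not.)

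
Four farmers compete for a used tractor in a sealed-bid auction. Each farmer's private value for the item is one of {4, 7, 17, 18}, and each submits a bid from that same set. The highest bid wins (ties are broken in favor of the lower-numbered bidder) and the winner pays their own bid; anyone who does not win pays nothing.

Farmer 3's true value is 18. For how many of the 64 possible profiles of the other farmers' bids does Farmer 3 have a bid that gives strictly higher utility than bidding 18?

Others bid (4, 4, 4): truth gives 0; bid 7 gives 11 > 0. Violating.
Others bid (4, 4, 7): truth gives 0; bid 7 gives 11 > 0. Violating.
Others bid (4, 4, 17): truth gives 0; bid 17 gives 1 > 0. Violating.
Others bid (4, 7, 4): truth gives 0; bid 17 gives 1 > 0. Violating.
Others bid (4, 4, 18): truth gives 0; no alternative beats it.
Others bid (4, 7, 18): truth gives 0; no alternative beats it.
(Checking all 64 profiles: 12 have a profitable deviation, 52 do not.)

12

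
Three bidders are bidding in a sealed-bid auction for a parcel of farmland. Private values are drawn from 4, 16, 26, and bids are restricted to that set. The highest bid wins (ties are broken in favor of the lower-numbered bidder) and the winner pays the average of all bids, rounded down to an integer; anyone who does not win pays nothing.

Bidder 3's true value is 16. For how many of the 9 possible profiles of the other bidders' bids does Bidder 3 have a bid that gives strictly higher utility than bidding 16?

2

Others bid (4, 16): truth gives 0; bid 26 gives 1 > 0. Violating.
Others bid (16, 4): truth gives 0; bid 26 gives 1 > 0. Violating.
Others bid (4, 4): truth gives 8; no alternative beats it.
Others bid (4, 26): truth gives 0; no alternative beats it.
(Checking all 9 profiles: 2 have a profitable deviation, 7 do not.)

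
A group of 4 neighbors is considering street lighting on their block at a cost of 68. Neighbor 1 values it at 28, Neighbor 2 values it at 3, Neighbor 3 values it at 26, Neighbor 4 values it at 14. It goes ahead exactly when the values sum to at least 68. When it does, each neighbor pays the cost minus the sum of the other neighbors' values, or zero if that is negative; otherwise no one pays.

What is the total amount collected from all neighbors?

59

Total value 71 ≥ cost 68, so it is built.
Neighbor 1: others sum to 43; max(0, 68 - 43) = 25.
Neighbor 2: others sum to 68; max(0, 68 - 68) = 0.
Neighbor 3: others sum to 45; max(0, 68 - 45) = 23.
Neighbor 4: others sum to 57; max(0, 68 - 57) = 11.
Total collected = 25 + 0 + 23 + 11 = 59.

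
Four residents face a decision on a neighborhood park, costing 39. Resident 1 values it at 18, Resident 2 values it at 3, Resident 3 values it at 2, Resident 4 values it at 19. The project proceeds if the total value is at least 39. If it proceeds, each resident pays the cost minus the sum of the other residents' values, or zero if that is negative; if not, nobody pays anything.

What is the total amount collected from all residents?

Total value 42 ≥ cost 39, so it is built.
Resident 1: others sum to 24; max(0, 39 - 24) = 15.
Resident 2: others sum to 39; max(0, 39 - 39) = 0.
Resident 3: others sum to 40; max(0, 39 - 40) = 0.
Resident 4: others sum to 23; max(0, 39 - 23) = 16.
Total collected = 15 + 0 + 0 + 16 = 31.

31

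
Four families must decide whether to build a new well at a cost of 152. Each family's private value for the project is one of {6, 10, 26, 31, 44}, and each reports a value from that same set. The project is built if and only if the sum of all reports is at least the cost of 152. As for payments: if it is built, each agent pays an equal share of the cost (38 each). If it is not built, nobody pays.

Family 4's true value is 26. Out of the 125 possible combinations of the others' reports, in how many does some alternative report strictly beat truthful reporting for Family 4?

1

Others report (44, 44, 44): truth gives -12; report 6 gives 0 > -12. Violating.
Others report (6, 6, 6): truth gives 0; no alternative beats it.
Others report (6, 6, 10): truth gives 0; no alternative beats it.
(Checking all 125 profiles: 1 has a profitable deviation, 124 do not.)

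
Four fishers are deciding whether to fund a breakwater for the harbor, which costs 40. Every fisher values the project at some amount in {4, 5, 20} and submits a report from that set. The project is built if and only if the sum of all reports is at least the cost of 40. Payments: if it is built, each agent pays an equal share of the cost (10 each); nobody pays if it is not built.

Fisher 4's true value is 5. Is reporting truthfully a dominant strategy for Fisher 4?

Yes

Check each profile of the others' reports and compare truth against every alternative report.
Others report (4, 20, 20): truth gives -5, best alternative gives -5.
Others report (5, 20, 20): truth gives -5, best alternative gives -5.
Others report (20, 4, 20): truth gives -5, best alternative gives -5.
Others report (20, 5, 20): truth gives -5, best alternative gives -5.
Others report (20, 20, 4): truth gives -5, best alternative gives -5.
Others report (20, 20, 5): truth gives -5, best alternative gives -5.
(Remaining 21 profiles checked similarly; truth is weakly best in each.)
In every case the truthful report is at least as good as any alternative, so it is a dominant strategy.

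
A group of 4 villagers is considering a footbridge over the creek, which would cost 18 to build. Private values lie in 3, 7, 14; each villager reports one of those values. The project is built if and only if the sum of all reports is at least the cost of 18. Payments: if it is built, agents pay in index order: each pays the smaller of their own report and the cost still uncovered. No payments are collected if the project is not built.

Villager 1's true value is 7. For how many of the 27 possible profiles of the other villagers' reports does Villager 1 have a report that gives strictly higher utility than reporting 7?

23

Others report (3, 3, 14): truth gives 0; report 3 gives 4 > 0. Violating.
Others report (3, 7, 7): truth gives 0; report 3 gives 4 > 0. Violating.
Others report (3, 7, 14): truth gives 0; report 3 gives 4 > 0. Violating.
Others report (3, 14, 3): truth gives 0; report 3 gives 4 > 0. Violating.
Others report (3, 3, 3): truth gives 0; no alternative beats it.
Others report (3, 3, 7): truth gives 0; no alternative beats it.
(Checking all 27 profiles: 23 have a profitable deviation, 4 do not.)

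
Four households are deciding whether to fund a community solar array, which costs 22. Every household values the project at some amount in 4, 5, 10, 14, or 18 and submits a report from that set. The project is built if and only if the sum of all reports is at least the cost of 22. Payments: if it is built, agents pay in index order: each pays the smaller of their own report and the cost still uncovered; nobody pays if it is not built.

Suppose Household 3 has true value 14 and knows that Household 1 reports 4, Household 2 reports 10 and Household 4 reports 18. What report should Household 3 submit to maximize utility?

4

Report 4: project built, pays 4, utility 14 - 4 = 10.
Report 5: project built, pays 5, utility 14 - 5 = 9.
Report 10: project built, pays 8, utility 14 - 8 = 6.
Report 14: project built, pays 8, utility 14 - 8 = 6.
Report 18: project built, pays 8, utility 14 - 8 = 6.
The best choice is 4 with utility 10.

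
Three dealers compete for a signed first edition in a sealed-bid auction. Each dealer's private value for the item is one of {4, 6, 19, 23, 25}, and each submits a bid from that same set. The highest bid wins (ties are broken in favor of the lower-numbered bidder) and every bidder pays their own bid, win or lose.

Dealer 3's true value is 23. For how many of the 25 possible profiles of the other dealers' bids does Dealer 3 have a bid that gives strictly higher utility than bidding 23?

20

Others bid (4, 4): truth gives 0; bid 6 gives 17 > 0. Violating.
Others bid (4, 6): truth gives 0; bid 19 gives 4 > 0. Violating.
Others bid (4, 23): truth gives -23; bid 25 gives -2 > -23. Violating.
Others bid (4, 25): truth gives -23; bid 4 gives -4 > -23. Violating.
Others bid (4, 19): truth gives 0; no alternative beats it.
Others bid (6, 19): truth gives 0; no alternative beats it.
(Checking all 25 profiles: 20 have a profitable deviation, 5 do not.)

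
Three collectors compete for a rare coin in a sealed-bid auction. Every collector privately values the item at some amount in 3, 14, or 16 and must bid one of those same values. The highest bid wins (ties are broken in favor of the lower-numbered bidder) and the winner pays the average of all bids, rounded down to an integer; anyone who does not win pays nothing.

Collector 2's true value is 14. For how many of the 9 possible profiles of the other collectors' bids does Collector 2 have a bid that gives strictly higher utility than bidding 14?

2

Others bid (3, 16): truth gives 0; bid 16 gives 3 > 0. Violating.
Others bid (14, 3): truth gives 0; bid 16 gives 3 > 0. Violating.
Others bid (3, 3): truth gives 8; no alternative beats it.
Others bid (3, 14): truth gives 4; no alternative beats it.
(Checking all 9 profiles: 2 have a profitable deviation, 7 do not.)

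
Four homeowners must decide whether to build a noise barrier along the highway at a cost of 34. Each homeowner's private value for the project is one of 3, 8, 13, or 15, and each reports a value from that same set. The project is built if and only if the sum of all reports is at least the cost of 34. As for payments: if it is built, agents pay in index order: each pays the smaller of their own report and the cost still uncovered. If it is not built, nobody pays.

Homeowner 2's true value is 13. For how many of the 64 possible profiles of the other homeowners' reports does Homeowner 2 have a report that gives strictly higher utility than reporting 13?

Others report (3, 8, 15): truth gives 0; report 8 gives 5 > 0. Violating.
Others report (3, 13, 13): truth gives 0; report 8 gives 5 > 0. Violating.
Others report (3, 13, 15): truth gives 0; report 3 gives 10 > 0. Violating.
Others report (3, 15, 8): truth gives 0; report 8 gives 5 > 0. Violating.
Others report (3, 3, 3): truth gives 0; no alternative beats it.
Others report (3, 3, 8): truth gives 0; no alternative beats it.
(Checking all 64 profiles: 44 have a profitable deviation, 20 do not.)

44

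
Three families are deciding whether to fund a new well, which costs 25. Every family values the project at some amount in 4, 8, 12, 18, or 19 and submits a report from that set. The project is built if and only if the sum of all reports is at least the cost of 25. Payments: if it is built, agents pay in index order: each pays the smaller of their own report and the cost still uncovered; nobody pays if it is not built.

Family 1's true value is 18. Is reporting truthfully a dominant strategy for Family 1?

Consider the case where Family 2 reports 4 and Family 3 reports 12.
Truthful report 18: project built, pays 18, utility 18 - 18 = 0.
Report 12 instead: project built, pays 12, utility 18 - 12 = 6.
Since 6 > 0, reporting 12 is strictly better here, so truthful reporting is not dominant.

No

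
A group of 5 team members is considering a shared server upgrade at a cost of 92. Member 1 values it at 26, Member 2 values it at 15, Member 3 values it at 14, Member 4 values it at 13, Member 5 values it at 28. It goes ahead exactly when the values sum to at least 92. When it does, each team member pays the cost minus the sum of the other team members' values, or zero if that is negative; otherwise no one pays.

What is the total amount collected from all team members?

Total value 96 ≥ cost 92, so it is built.
Member 1: others sum to 70; max(0, 92 - 70) = 22.
Member 2: others sum to 81; max(0, 92 - 81) = 11.
Member 3: others sum to 82; max(0, 92 - 82) = 10.
Member 4: others sum to 83; max(0, 92 - 83) = 9.
Member 5: others sum to 68; max(0, 92 - 68) = 24.
Total collected = 22 + 11 + 10 + 9 + 24 = 76.

76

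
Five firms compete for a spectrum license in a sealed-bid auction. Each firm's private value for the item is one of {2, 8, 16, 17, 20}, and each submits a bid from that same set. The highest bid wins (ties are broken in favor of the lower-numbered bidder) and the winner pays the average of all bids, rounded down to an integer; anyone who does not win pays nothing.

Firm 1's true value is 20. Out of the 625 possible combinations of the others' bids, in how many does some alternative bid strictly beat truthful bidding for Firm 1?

152

Others bid (2, 2, 2, 2): truth gives 15; bid 2 gives 18 > 15. Violating.
Others bid (2, 2, 2, 8): truth gives 14; bid 8 gives 16 > 14. Violating.
Others bid (2, 2, 2, 16): truth gives 12; bid 16 gives 13 > 12. Violating.
Others bid (2, 2, 8, 2): truth gives 14; bid 8 gives 16 > 14. Violating.
Others bid (2, 2, 2, 17): truth gives 12; no alternative beats it.
Others bid (2, 2, 2, 20): truth gives 11; no alternative beats it.
(Checking all 625 profiles: 152 have a profitable deviation, 473 do not.)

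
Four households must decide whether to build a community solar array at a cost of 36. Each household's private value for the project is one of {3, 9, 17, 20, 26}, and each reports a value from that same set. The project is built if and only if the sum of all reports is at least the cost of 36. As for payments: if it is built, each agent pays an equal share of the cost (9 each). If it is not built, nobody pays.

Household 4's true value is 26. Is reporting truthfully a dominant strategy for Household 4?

Check each profile of the others' reports and compare truth against every alternative report.
Others report (3, 3, 9): truth gives 17, best alternative gives 0.
Others report (3, 9, 3): truth gives 17, best alternative gives 0.
Others report (9, 3, 3): truth gives 17, best alternative gives 0.
Others report (3, 3, 17): truth gives 17, best alternative gives 17.
Others report (3, 3, 20): truth gives 17, best alternative gives 17.
Others report (3, 3, 26): truth gives 17, best alternative gives 17.
(Remaining 119 profiles checked similarly; truth is weakly best in each.)
In every case the truthful report is at least as good as any alternative, so it is a dominant strategy.

Yes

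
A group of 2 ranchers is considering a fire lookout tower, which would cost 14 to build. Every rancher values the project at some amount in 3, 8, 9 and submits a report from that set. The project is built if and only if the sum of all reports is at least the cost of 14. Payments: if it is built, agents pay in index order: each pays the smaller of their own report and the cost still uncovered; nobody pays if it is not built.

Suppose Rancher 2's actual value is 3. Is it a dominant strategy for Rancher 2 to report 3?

Check each profile of the others' reports and compare truth against every alternative report.
Others report (8): truth gives 0, best alternative gives -3.
Others report (9): truth gives 0, best alternative gives -2.
Others report (3): truth gives 0, best alternative gives 0.
In every case the truthful report is at least as good as any alternative, so it is a dominant strategy.

Yes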